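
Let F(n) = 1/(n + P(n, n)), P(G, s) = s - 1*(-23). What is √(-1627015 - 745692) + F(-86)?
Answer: -1/149 + I*√2372707 ≈ -0.0067114 + 1540.4*I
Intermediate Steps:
P(G, s) = 23 + s (P(G, s) = s + 23 = 23 + s)
F(n) = 1/(23 + 2*n) (F(n) = 1/(n + (23 + n)) = 1/(23 + 2*n))
√(-1627015 - 745692) + F(-86) = √(-1627015 - 745692) + 1/(23 + 2*(-86)) = √(-2372707) + 1/(23 - 172) = I*√2372707 + 1/(-149) = I*√2372707 - 1/149 = -1/149 + I*√2372707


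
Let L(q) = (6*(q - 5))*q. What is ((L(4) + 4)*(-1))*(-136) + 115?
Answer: -2605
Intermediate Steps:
L(q) = q*(-30 + 6*q) (L(q) = (6*(-5 + q))*q = (-30 + 6*q)*q = q*(-30 + 6*q))
((L(4) + 4)*(-1))*(-136) + 115 = ((6*4*(-5 + 4) + 4)*(-1))*(-136) + 115 = ((6*4*(-1) + 4)*(-1))*(-136) + 115 = ((-24 + 4)*(-1))*(-136) + 115 = -20*(-1)*(-136) + 115 = 20*(-136) + 115 = -2720 + 115 = -2605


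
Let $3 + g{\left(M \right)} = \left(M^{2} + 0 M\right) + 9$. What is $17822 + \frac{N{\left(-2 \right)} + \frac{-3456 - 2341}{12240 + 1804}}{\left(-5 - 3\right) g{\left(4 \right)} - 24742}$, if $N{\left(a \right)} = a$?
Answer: $\frac{2078926758703}{116649464} \approx 17822.0$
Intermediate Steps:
$g{\left(M \right)} = 6 + M^{2}$ ($g{\left(M \right)} = -3 + \left(\left(M^{2} + 0 M\right) + 9\right) = -3 + \left(\left(M^{2} + 0\right) + 9\right) = -3 + \left(M^{2} + 9\right) = -3 + \left(9 + M^{2}\right) = 6 + M^{2}$)
$17822 + \frac{N{\left(-2 \right)} + \frac{-3456 - 2341}{12240 + 1804}}{\left(-5 - 3\right) g{\left(4 \right)} - 24742} = 17822 + \frac{-2 + \frac{-3456 - 2341}{12240 + 1804}}{\left(-5 - 3\right) \left(6 + 4^{2}\right) - 24742} = 17822 + \frac{-2 - \frac{5797}{14044}}{- 8 \left(6 + 16\right) - 24742} = 17822 + \frac{-2 - \frac{5797}{14044}}{\left(-8\right) 22 - 24742} = 17822 + \frac{-2 - \frac{5797}{14044}}{-176 - 24742} = 17822 - \frac{33885}{14044 \left(-24918\right)} = 17822 - - \frac{11295}{116649464} = 17822 + \frac{11295}{116649464} = \frac{2078926758703}{116649464}$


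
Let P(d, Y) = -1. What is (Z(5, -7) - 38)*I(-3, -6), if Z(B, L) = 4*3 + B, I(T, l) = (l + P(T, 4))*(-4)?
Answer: -588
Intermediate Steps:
I(T, l) = 4 - 4*l (I(T, l) = (l - 1)*(-4) = (-1 + l)*(-4) = 4 - 4*l)
Z(B, L) = 12 + B
(Z(5, -7) - 38)*I(-3, -6) = ((12 + 5) - 38)*(4 - 4*(-6)) = (17 - 38)*(4 + 24) = -21*28 = -588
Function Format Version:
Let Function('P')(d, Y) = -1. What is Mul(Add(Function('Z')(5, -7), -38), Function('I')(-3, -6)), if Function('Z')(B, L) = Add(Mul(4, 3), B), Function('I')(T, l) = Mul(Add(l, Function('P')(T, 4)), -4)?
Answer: -588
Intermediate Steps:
Function('I')(T, l) = Add(4, Mul(-4, l)) (Function('I')(T, l) = Mul(Add(l, -1), -4) = Mul(Add(-1, l), -4) = Add(4, Mul(-4, l)))
Function('Z')(B, L) = Add(12, B)
Mul(Add(Function('Z')(5, -7), -38), Function('I')(-3, -6)) = Mul(Add(Add(12, 5), -38), Add(4, Mul(-4, -6))) = Mul(Add(17, -38), Add(4, 24)) = Mul(-21, 28) = -588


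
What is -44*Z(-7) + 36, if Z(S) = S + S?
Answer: 652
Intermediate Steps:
Z(S) = 2*S
-44*Z(-7) + 36 = -88*(-7) + 36 = -44*(-14) + 36 = 616 + 36 = 652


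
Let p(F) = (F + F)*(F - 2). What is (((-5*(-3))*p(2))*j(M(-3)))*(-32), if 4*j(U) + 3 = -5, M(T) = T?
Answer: 0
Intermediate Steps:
p(F) = 2*F*(-2 + F) (p(F) = (2*F)*(-2 + F) = 2*F*(-2 + F))
j(U) = -2 (j(U) = -¾ + (¼)*(-5) = -¾ - 5/4 = -2)
(((-5*(-3))*p(2))*j(M(-3)))*(-32) = (((-5*(-3))*(2*2*(-2 + 2)))*(-2))*(-32) = ((15*(2*2*0))*(-2))*(-32) = ((15*0)*(-2))*(-32) = (0*(-2))*(-32) = 0*(-32) = 0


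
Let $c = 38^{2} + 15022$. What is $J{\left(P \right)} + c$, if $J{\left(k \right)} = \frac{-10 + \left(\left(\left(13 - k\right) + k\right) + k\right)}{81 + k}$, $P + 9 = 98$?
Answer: $\frac{1399656}{85} \approx 16467.0$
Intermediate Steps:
$P = 89$ ($P = -9 + 98 = 89$)
$J{\left(k \right)} = \frac{3 + k}{81 + k}$ ($J{\left(k \right)} = \frac{-10 + \left(13 + k\right)}{81 + k} = \frac{3 + k}{81 + k}$)
$c = 16466$ ($c = 1444 + 15022 = 16466$)
$J{\left(P \right)} + c = \frac{3 + 89}{81 + 89} + 16466 = \frac{1}{170} \cdot 92 + 16466 = \frac{46}{85} + 16466 = \frac{1399656}{85}$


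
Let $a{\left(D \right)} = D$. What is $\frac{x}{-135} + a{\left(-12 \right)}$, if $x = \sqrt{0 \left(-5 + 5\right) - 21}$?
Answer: $-12 - \frac{i \sqrt{21}}{135} \approx -12.0 - 0.033945 i$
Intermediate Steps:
$x = i \sqrt{21}$ ($x = \sqrt{0 \cdot 0 - 21} = \sqrt{0 - 21} = \sqrt{-21} = i \sqrt{21} \approx 4.5826 i$)
$\frac{x}{-135} + a{\left(-12 \right)} = \frac{i \sqrt{21}}{-135} - 12 = i \sqrt{21} \left(- \frac{1}{135}\right) - 12 = - \frac{i \sqrt{21}}{135} - 12 = -12 - \frac{i \sqrt{21}}{135}$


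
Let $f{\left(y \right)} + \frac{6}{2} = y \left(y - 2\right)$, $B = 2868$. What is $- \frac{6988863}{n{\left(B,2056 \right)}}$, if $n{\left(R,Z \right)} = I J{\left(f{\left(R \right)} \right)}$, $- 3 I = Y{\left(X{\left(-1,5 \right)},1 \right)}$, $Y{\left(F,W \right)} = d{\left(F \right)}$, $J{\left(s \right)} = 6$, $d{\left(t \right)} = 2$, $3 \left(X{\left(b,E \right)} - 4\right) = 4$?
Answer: $\frac{6988863}{4} \approx 1.7472 \cdot 10^{6}$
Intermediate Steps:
$X{\left(b,E \right)} = \frac{16}{3}$ ($X{\left(b,E \right)} = 4 + \frac{1}{3} \cdot 4 = 4 + \frac{4}{3} = \frac{16}{3}$)
$f{\left(y \right)} = -3 + y \left(-2 + y\right)$ ($f{\left(y \right)} = -3 + y \left(y - 2\right) = -3 + y \left(-2 + y\right)$)
$Y{\left(F,W \right)} = 2$
$I = - \frac{2}{3}$ ($I = \left(- \frac{1}{3}\right) 2 = - \frac{2}{3} \approx -0.66667$)
$n{\left(R,Z \right)} = -4$ ($n{\left(R,Z \right)} = \left(- \frac{2}{3}\right) 6 = -4$)
$- \frac{6988863}{n{\left(B,2056 \right)}} = - \frac{6988863}{-4} = \left(-6988863\right) \left(- \frac{1}{4}\right) = \frac{6988863}{4}$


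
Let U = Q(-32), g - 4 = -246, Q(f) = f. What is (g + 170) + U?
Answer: -104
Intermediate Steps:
g = -242 (g = 4 - 246 = -242)
U = -32
(g + 170) + U = (-242 + 170) - 32 = -72 - 32 = -104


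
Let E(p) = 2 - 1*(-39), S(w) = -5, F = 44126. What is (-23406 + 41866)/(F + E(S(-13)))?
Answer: 18460/44167 ≈ 0.41796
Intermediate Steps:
E(p) = 41 (E(p) = 2 + 39 = 41)
(-23406 + 41866)/(F + E(S(-13))) = (-23406 + 41866)/(44126 + 41) = 18460/44167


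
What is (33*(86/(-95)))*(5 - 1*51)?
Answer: 130548/95 ≈ 1374.2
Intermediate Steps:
(33*(86/(-95)))*(5 - 1*51) = (33*(86*(-1/95)))*(5 - 51) = (33*(-86/95))*(-46) = -2838/95*(-46) = 130548/95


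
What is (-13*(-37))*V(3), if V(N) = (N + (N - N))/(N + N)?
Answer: 481/2 ≈ 240.50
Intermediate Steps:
V(N) = ½ (V(N) = (N + 0)/((2*N)) = N*(1/(2*N)) = ½)
(-13*(-37))*V(3) = -13*(-37)*(½) = 481*(½) = 481/2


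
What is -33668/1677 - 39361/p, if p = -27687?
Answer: -288719173/15477033 ≈ -18.655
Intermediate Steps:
-33668/1677 - 39361/p = -33668/1677 - 39361/(-27687) = -33668*1/1677 - 39361*(-1/27687) = -33668/1677 + 39361/27687 = -288719173/15477033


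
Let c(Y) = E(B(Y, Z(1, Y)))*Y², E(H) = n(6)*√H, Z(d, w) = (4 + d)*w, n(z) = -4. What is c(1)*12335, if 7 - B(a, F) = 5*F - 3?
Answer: -49340*I*√15 ≈ -1.9109e+5*I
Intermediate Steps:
Z(d, w) = w*(4 + d)
B(a, F) = 10 - 5*F (B(a, F) = 7 - (5*F - 3) = 7 - (-3 + 5*F) = 7 + (3 - 5*F) = 10 - 5*F)
E(H) = -4*√H
c(Y) = -4*Y²*√(10 - 25*Y) (c(Y) = (-4*√(10 - 5*Y*(4 + 1)))*Y² = (-4*√(10 - 5*Y*5))*Y² = (-4*√(10 - 25*Y))*Y² = -4*Y²*√(10 - 25*Y))
c(1)*12335 = -4*1²*√(10 - 25*1)*12335 = -4*1*√(10 - 25)*12335 = -4*1*√(-15)*12335 = -4*1*I*√15*12335 = -4*I*√15*12335 = -49340*I*√15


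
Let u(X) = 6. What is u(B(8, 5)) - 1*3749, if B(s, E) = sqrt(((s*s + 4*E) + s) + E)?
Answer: -3743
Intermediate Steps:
B(s, E) = sqrt(s + s**2 + 5*E) (B(s, E) = sqrt(((s**2 + 4*E) + s) + E) = sqrt((s + s**2 + 4*E) + E) = sqrt(s + s**2 + 5*E))
u(B(8, 5)) - 1*3749 = 6 - 1*3749 = 6 - 3749 = -3743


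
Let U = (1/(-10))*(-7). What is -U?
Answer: -7/10 ≈ -0.70000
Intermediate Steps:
U = 7/10 (U = (1*(-⅒))*(-7) = -⅒*(-7) = 7/10 ≈ 0.70000)
-U = -1*7/10 = -7/10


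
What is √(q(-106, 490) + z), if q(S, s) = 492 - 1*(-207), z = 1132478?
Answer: √1133177 ≈ 1064.5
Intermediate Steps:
q(S, s) = 699 (q(S, s) = 492 + 207 = 699)
√(q(-106, 490) + z) = √(699 + 1132478) = √1133177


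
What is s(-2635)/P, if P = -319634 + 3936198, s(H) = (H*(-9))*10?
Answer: 118575/1808282 ≈ 0.065573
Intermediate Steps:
s(H) = -90*H (s(H) = -9*H*10 = -90*H)
P = 3616564
s(-2635)/P = -90*(-2635)/3616564 = 237150*(1/3616564) = 118575/1808282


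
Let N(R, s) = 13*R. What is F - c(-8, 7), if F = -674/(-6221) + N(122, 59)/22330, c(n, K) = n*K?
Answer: 3902076503/69457465 ≈ 56.179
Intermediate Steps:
c(n, K) = K*n
F = 12458463/69457465 (F = -674/(-6221) + (13*122)/22330 = -674*(-1/6221) + 1586*(1/22330) = 674/6221 + 793/11165 = 12458463/69457465 ≈ 0.17937)
F - c(-8, 7) = 12458463/69457465 - 7*(-8) = 12458463/69457465 - 1*(-56) = 12458463/69457465 + 56 = 3902076503/69457465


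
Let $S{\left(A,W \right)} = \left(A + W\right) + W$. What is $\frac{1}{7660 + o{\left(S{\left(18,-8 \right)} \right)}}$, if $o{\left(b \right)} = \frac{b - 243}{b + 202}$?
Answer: $\frac{204}{1562399} \approx 0.00013057$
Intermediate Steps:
$S{\left(A,W \right)} = A + 2 W$
$o{\left(b \right)} = \frac{-243 + b}{202 + b}$
$\frac{1}{7660 + o{\left(S{\left(18,-8 \right)} \right)}} = \frac{1}{7660 + \frac{-243 + \left(18 + 2 \left(-8\right)\right)}{202 + \left(18 + 2 \left(-8\right)\right)}} = \frac{1}{7660 + \frac{-243 + \left(18 - 16\right)}{202 + \left(18 - 16\right)}} = \frac{1}{7660 + \frac{-243 + 2}{202 + 2}} = \frac{1}{7660 + \frac{1}{204} \left(-241\right)} = \frac{1}{7660 - \frac{241}{204}} = \frac{1}{\frac{1562399}{204}} = \frac{204}{1562399}$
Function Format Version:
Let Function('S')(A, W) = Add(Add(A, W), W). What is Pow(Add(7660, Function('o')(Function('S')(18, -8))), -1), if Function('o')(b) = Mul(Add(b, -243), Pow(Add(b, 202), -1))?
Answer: Rational(204, 1562399) ≈ 0.00013057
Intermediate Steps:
Function('S')(A, W) = Add(A, Mul(2, W))
Function('o')(b) = Mul(Pow(Add(202, b), -1), Add(-243, b)) (Function('o')(b) = Mul(Add(-243, b), Pow(Add(202, b), -1)) = Mul(Pow(Add(202, b), -1), Add(-243, b)))
Pow(Add(7660, Function('o')(Function('S')(18, -8))), -1) = Pow(Add(7660, Mul(Pow(Add(202, Add(18, Mul(2, -8))), -1), Add(-243, Add(18, Mul(2, -8))))), -1) = Pow(Add(7660, Mul(Pow(Add(202, Add(18, -16)), -1), Add(-243, Add(18, -16)))), -1) = Pow(Add(7660, Mul(Pow(Add(202, 2), -1), Add(-243, 2))), -1) = Pow(Add(7660, Mul(Pow(204, -1), -241)), -1) = Pow(Add(7660, Mul(Rational(1, 204), -241)), -1) = Pow(Add(7660, Rational(-241, 204)), -1) = Pow(Rational(1562399, 204), -1) = Rational(204, 1562399)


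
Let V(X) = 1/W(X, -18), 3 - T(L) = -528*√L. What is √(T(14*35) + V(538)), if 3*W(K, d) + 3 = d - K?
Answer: √(935766 + 1154929776*√10)/559 ≈ 108.12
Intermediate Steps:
W(K, d) = -1 - K/3 + d/3 (W(K, d) = -1 + (d - K)/3 = -1 + (-K/3 + d/3) = -1 - K/3 + d/3)
T(L) = 3 + 528*√L (T(L) = 3 - (-528)*√L = 3 + 528*√L)
V(X) = 1/(-7 - X/3) (V(X) = 1/(-1 - X/3 + (⅓)*(-18)) = 1/(-1 - X/3 - 6) = 1/(-7 - X/3))
√(T(14*35) + V(538)) = √((3 + 528*√(14*35)) - 3/(21 + 538)) = √((3 + 528*√490) - 3/559) = √((3 + 528*(7*√10)) - 3*1/559) = √((3 + 3696*√10) - 3/559) = √(1674/559 + 3696*√10)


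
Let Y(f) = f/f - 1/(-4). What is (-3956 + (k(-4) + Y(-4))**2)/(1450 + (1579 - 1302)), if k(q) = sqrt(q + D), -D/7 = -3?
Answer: -62999/27632 + 5*sqrt(17)/3454 ≈ -2.2740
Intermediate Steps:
Y(f) = 5/4 (Y(f) = 1 - 1*(-1/4) = 1 + 1/4 = 5/4)
D = 21 (D = -7*(-3) = 21)
k(q) = sqrt(21 + q) (k(q) = sqrt(q + 21) = sqrt(21 + q))
(-3956 + (k(-4) + Y(-4))**2)/(1450 + (1579 - 1302)) = (-3956 + (sqrt(21 - 4) + 5/4)**2)/(1450 + (1579 - 1302)) = (-3956 + (sqrt(17) + 5/4)**2)/(1450 + 277) = (-3956 + (5/4 + sqrt(17))**2)/1727 = (-3956 + (5/4 + sqrt(17))**2)*(1/1727) = -3956/1727 + (5/4 + sqrt(17))**2/1727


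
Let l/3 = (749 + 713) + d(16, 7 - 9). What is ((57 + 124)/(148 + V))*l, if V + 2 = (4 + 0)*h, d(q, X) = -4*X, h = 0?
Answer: 399105/73 ≈ 5467.2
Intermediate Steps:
V = -2 (V = -2 + (4 + 0)*0 = -2 + 4*0 = -2 + 0 = -2)
l = 4410 (l = 3*((749 + 713) - 4*(7 - 9)) = 3*(1462 - 4*(-2)) = 3*(1462 + 8) = 3*1470 = 4410)
((57 + 124)/(148 + V))*l = ((57 + 124)/(148 - 2))*4410 = (181/146)*4410 = 399105/73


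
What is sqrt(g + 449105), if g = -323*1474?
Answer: I*sqrt(26997) ≈ 164.31*I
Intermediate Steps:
g = -476102
sqrt(g + 449105) = sqrt(-476102 + 449105) = sqrt(-26997) = I*sqrt(26997)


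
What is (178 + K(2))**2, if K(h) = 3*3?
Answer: 34969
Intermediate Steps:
K(h) = 9
(178 + K(2))**2 = (178 + 9)**2 = 187**2 = 34969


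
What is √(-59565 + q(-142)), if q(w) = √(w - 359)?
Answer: √(-59565 + I*√501) ≈ 0.0459 + 244.06*I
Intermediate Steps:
q(w) = √(-359 + w)
√(-59565 + q(-142)) = √(-59565 + √(-359 - 142)) = √(-59565 + √(-501)) = √(-59565 + I*√501)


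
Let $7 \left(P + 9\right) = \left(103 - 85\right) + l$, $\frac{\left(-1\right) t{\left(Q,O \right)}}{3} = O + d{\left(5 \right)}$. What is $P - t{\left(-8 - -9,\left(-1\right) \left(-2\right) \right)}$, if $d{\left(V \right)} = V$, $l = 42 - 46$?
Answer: $14$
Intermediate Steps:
$l = -4$
$t{\left(Q,O \right)} = -15 - 3 O$ ($t{\left(Q,O \right)} = - 3 \left(O + 5\right) = - 3 \left(5 + O\right) = -15 - 3 O$)
$P = -7$ ($P = -9 + \frac{\left(103 - 85\right) - 4}{7} = -9 + \frac{18 - 4}{7} = -9 + \frac{1}{7} \cdot 14 = -9 + 2 = -7$)
$P - t{\left(-8 - -9,\left(-1\right) \left(-2\right) \right)} = -7 - \left(-15 - 3 \left(\left(-1\right) \left(-2\right)\right)\right) = -7 - \left(-15 - 6\right) = -7 - -21 = -7 + 21 = 14$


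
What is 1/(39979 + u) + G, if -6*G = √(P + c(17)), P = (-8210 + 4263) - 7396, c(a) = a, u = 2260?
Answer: 1/42239 - I*√11326/6 ≈ 2.3675e-5 - 17.737*I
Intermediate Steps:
P = -11343 (P = -3947 - 7396 = -11343)
G = -I*√11326/6 (G = -√(-11343 + 17)/6 = -I*√11326/6 ≈ -17.737*I)
1/(39979 + u) + G = 1/(39979 + 2260) - I*√11326/6 = 1/42239 - I*√11326/6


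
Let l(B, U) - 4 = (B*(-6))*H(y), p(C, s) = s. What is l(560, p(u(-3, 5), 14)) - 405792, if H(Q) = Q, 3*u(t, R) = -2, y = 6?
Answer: -425948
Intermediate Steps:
u(t, R) = -2/3 (u(t, R) = (1/3)*(-2) = -2/3)
l(B, U) = 4 - 36*B (l(B, U) = 4 + (B*(-6))*6 = 4 - 6*B*6 = 4 - 36*B)
l(560, p(u(-3, 5), 14)) - 405792 = (4 - 36*560) - 405792 = (4 - 20160) - 405792 = -20156 - 405792 = -425948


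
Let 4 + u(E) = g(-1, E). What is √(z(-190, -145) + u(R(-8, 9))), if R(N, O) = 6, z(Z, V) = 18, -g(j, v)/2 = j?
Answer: 4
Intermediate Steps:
g(j, v) = -2*j
u(E) = -2 (u(E) = -4 - 2*(-1) = -4 + 2 = -2)
√(z(-190, -145) + u(R(-8, 9))) = √(18 - 2) = √16 = 4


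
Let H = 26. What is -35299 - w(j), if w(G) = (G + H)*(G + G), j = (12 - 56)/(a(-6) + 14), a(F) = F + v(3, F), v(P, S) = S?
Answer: -35123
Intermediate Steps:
a(F) = 2*F (a(F) = F + F = 2*F)
j = -22 (j = (12 - 56)/(2*(-6) + 14) = -44/(-12 + 14) = -44/2 = -44*½ = -22)
w(G) = 2*G*(26 + G) (w(G) = (G + 26)*(G + G) = (26 + G)*(2*G) = 2*G*(26 + G))
-35299 - w(j) = -35299 - 2*(-22)*(26 - 22) = -35299 - 2*(-22)*4 = -35299 - 1*(-176) = -35299 + 176 = -35123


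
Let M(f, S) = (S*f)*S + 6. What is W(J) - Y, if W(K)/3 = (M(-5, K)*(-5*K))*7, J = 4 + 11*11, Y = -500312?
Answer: 1025812187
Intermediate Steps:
M(f, S) = 6 + f*S² (M(f, S) = f*S² + 6 = 6 + f*S²)
J = 125 (J = 4 + 121 = 125)
W(K) = -105*K*(6 - 5*K²) (W(K) = 3*(((6 - 5*K²)*(-5*K))*7) = 3*(-5*K*(6 - 5*K²)*7) = 3*(-35*K*(6 - 5*K²)) = -105*K*(6 - 5*K²))
W(J) - Y = (-630*125 + 525*125³) - 1*(-500312) = (-78750 + 525*1953125) + 500312 = (-78750 + 1025390625) + 500312 = 1025311875 + 500312 = 1025812187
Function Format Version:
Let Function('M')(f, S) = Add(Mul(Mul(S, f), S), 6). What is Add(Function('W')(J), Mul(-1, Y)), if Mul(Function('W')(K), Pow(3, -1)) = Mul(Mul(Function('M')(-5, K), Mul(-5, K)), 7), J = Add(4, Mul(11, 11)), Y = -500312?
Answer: 1025812187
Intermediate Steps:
Function('M')(f, S) = Add(6, Mul(f, Pow(S, 2))) (Function('M')(f, S) = Add(Mul(f, Pow(S, 2)), 6) = Add(6, Mul(f, Pow(S, 2))))
J = 125 (J = Add(4, 121) = 125)
Function('W')(K) = Mul(-105, K, Add(6, Mul(-5, Pow(K, 2)))) (Function('W')(K) = Mul(3, Mul(Mul(Add(6, Mul(-5, Pow(K, 2))), Mul(-5, K)), 7)) = Mul(3, Mul(Mul(-5, K, Add(6, Mul(-5, Pow(K, 2)))), 7)) = Mul(3, Mul(-35, K, Add(6, Mul(-5, Pow(K, 2))))) = Mul(-105, K, Add(6, Mul(-5, Pow(K, 2)))))
Add(Function('W')(J), Mul(-1, Y)) = Add(Add(Mul(-630, 125), Mul(525, Pow(125, 3))), Mul(-1, -500312)) = Add(Add(-78750, Mul(525, 1953125)), 500312) = Add(Add(-78750, 1025390625), 500312) = Add(1025311875, 500312) = 1025812187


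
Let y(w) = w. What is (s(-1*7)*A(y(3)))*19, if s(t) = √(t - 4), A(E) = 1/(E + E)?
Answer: 19*I*√11/6 ≈ 10.503*I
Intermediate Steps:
A(E) = 1/(2*E)
s(t) = √(-4 + t)
(s(-1*7)*A(y(3)))*19 = (√(-4 - 1*7)*((½)/3))*19 = (√(-4 - 7)*((½)*(⅓)))*19 = (√(-11)*(⅙))*19 = ((I*√11)*(⅙))*19 = (I*√11/6)*19 = 19*I*√11/6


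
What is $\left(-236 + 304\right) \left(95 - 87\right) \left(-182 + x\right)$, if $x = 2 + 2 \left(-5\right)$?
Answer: $-103360$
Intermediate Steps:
$x = -8$ ($x = 2 - 10 = -8$)
$\left(-236 + 304\right) \left(95 - 87\right) \left(-182 + x\right) = \left(-236 + 304\right) \left(95 - 87\right) \left(-182 - 8\right) = 68 \cdot 8 \left(-190\right) = 68 \left(-1520\right) = -103360$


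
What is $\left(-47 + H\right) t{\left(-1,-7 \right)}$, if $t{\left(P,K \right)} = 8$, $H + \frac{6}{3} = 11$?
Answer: $-304$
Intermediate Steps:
$H = 9$ ($H = -2 + 11 = 9$)
$\left(-47 + H\right) t{\left(-1,-7 \right)} = \left(-47 + 9\right) 8 = \left(-38\right) 8 = -304$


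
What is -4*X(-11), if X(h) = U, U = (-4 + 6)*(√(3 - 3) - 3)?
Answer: 24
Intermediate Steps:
U = -6 (U = 2*(√0 - 3) = 2*(0 - 3) = 2*(-3) = -6)
X(h) = -6
-4*X(-11) = -4*(-6) = 24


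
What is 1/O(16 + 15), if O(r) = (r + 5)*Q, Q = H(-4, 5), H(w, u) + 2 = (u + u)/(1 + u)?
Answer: -1/12 ≈ -0.083333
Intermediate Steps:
H(w, u) = -2 + 2*u/(1 + u) (H(w, u) = -2 + (u + u)/(1 + u) = -2 + (2*u)/(1 + u) = -2 + 2*u/(1 + u))
Q = -1/3 (Q = -2/(1 + 5) = -2/6 = -2*1/6 = -1/3 ≈ -0.33333)
O(r) = -5/3 - r/3 (O(r) = (r + 5)*(-1/3) = (5 + r)*(-1/3) = -5/3 - r/3)
1/O(16 + 15) = 1/(-5/3 - (16 + 15)/3) = 1/(-5/3 - 1/3*31) = 1/(-5/3 - 31/3) = 1/(-12) = -1/12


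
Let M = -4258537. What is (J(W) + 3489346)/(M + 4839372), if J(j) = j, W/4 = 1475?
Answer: 3495246/580835 ≈ 6.0176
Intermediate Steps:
W = 5900 (W = 4*1475 = 5900)
(J(W) + 3489346)/(M + 4839372) = (5900 + 3489346)/(-4258537 + 4839372) = 3495246/580835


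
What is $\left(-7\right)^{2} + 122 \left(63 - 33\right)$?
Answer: $3709$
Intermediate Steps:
$\left(-7\right)^{2} + 122 \left(63 - 33\right) = 49 + 122 \left(63 - 33\right) = 49 + 122 \cdot 30 = 49 + 3660 = 3709$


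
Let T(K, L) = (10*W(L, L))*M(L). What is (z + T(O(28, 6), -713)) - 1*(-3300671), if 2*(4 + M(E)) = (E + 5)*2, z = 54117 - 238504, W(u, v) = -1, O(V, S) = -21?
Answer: 3123404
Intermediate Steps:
z = -184387
M(E) = 1 + E (M(E) = -4 + ((E + 5)*2)/2 = -4 + ((5 + E)*2)/2 = -4 + (10 + 2*E)/2 = -4 + (5 + E) = 1 + E)
T(K, L) = -10 - 10*L (T(K, L) = (10*(-1))*(1 + L) = -10*(1 + L) = -10 - 10*L)
(z + T(O(28, 6), -713)) - 1*(-3300671) = (-184387 + (-10 - 10*(-713))) - 1*(-3300671) = (-184387 + (-10 + 7130)) + 3300671 = (-184387 + 7120) + 3300671 = -177267 + 3300671 = 3123404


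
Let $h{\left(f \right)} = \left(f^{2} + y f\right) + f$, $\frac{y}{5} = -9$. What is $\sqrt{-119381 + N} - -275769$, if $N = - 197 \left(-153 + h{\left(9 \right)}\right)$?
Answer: $275769 + i \sqrt{27185} \approx 2.7577 \cdot 10^{5} + 164.88 i$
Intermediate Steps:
$y = -45$ ($y = 5 \left(-9\right) = -45$)
$h{\left(f \right)} = f^{2} - 44 f$ ($h{\left(f \right)} = \left(f^{2} - 45 f\right) + f = f^{2} - 44 f$)
$N = 92196$ ($N = - 197 \left(-153 + 9 \left(-44 + 9\right)\right) = - 197 \left(-153 + 9 \left(-35\right)\right) = - 197 \left(-153 - 315\right) = \left(-197\right) \left(-468\right) = 92196$)
$\sqrt{-119381 + N} - -275769 = \sqrt{-119381 + 92196} - -275769 = \sqrt{-27185} + 275769 = i \sqrt{27185} + 275769 = 275769 + i \sqrt{27185}$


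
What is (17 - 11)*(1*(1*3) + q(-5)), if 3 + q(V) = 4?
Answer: 24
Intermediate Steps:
q(V) = 1 (q(V) = -3 + 4 = 1)
(17 - 11)*(1*(1*3) + q(-5)) = (17 - 11)*(1*(1*3) + 1) = 6*(1*3 + 1) = 6*(3 + 1) = 6*4 = 24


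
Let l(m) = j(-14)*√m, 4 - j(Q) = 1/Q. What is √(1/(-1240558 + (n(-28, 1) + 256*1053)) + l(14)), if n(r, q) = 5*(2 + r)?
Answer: √(-2974055 + 11758954615800*√14)/1699460 ≈ 3.9031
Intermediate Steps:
j(Q) = 4 - 1/Q
n(r, q) = 10 + 5*r
l(m) = 57*√m/14 (l(m) = (4 - 1/(-14))*√m = (4 - 1*(-1/14))*√m = (4 + 1/14)*√m = 57*√m/14)
√(1/(-1240558 + (n(-28, 1) + 256*1053)) + l(14)) = √(1/(-1240558 + ((10 + 5*(-28)) + 256*1053)) + 57*√14/14) = √(1/(-1240558 + ((10 - 140) + 269568)) + 57*√14/14) = √(1/(-1240558 + (-130 + 269568)) + 57*√14/14) = √(1/(-1240558 + 269438) + 57*√14/14) = √(1/(-971120) + 57*√14/14) = √(-1/971120 + 57*√14/14)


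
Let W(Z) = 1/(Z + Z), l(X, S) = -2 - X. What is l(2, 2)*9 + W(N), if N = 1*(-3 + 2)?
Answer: -73/2 ≈ -36.500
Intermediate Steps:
N = -1 (N = 1*(-1) = -1)
W(Z) = 1/(2*Z)
l(2, 2)*9 + W(N) = (-2 - 1*2)*9 + (½)/(-1) = (-2 - 2)*9 + (½)*(-1) = -4*9 - ½ = -36 - ½ = -73/2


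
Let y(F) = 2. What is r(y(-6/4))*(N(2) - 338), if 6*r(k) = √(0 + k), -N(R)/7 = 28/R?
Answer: -218*√2/3 ≈ -102.77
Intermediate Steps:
N(R) = -196/R
r(k) = √k/6 (r(k) = √(0 + k)/6 = √k/6)
r(y(-6/4))*(N(2) - 338) = (√2/6)*(-196/2 - 338) = (√2/6)*(-196*½ - 338) = (√2/6)*(-98 - 338) = (√2/6)*(-436) = -218*√2/3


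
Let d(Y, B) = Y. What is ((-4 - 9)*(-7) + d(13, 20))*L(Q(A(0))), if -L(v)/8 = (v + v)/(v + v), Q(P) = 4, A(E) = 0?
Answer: -832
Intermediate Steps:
L(v) = -8 (L(v) = -8*(v + v)/(v + v) = -8*2*v/(2*v) = -8*2*v*1/(2*v) = -8*1 = -8)
((-4 - 9)*(-7) + d(13, 20))*L(Q(A(0))) = ((-4 - 9)*(-7) + 13)*(-8) = (-13*(-7) + 13)*(-8) = (91 + 13)*(-8) = 104*(-8) = -832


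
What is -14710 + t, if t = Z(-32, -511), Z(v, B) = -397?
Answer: -15107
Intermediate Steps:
t = -397
-14710 + t = -14710 - 397 = -15107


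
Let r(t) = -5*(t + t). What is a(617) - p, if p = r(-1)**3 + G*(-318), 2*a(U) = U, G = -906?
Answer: -577599/2 ≈ -2.8880e+5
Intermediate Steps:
a(U) = U/2
r(t) = -10*t
p = 289108 (p = (-10*(-1))**3 - 906*(-318) = 10**3 + 288108 = 1000 + 288108 = 289108)
a(617) - p = (1/2)*617 - 1*289108 = 617/2 - 289108 = -577599/2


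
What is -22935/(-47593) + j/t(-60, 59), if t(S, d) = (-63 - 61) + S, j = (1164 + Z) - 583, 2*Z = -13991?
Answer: 619010677/17514224 ≈ 35.343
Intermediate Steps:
Z = -13991/2 (Z = (½)*(-13991) = -13991/2 ≈ -6995.5)
j = -12829/2 (j = (1164 - 13991/2) - 583 = -11663/2 - 583 = -12829/2 ≈ -6414.5)
t(S, d) = -124 + S
-22935/(-47593) + j/t(-60, 59) = -22935/(-47593) - 12829/(2*(-124 - 60)) = -22935*(-1/47593) - 12829/2/(-184) = 22935/47593 - 12829/2*(-1/184) = 22935/47593 + 12829/368 = 619010677/17514224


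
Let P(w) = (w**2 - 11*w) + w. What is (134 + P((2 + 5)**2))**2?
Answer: 4182025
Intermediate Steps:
P(w) = w**2 - 10*w
(134 + P((2 + 5)**2))**2 = (134 + (2 + 5)**2*(-10 + (2 + 5)**2))**2 = (134 + 7**2*(-10 + 7**2))**2 = (134 + 49*(-10 + 49))**2 = (134 + 49*39)**2 = (134 + 1911)**2 = 2045**2 = 4182025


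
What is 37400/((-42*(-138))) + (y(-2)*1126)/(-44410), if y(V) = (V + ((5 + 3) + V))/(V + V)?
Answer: 208432537/32175045 ≈ 6.4781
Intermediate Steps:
y(V) = (8 + 2*V)/(2*V) (y(V) = (V + (8 + V))/((2*V)) = (8 + 2*V)*(1/(2*V)) = (8 + 2*V)/(2*V))
37400/((-42*(-138))) + (y(-2)*1126)/(-44410) = 37400/((-42*(-138))) + (((4 - 2)/(-2))*1126)/(-44410) = 37400/5796 + (-½*2*1126)*(-1/44410) = 37400*(1/5796) - 1*1126*(-1/44410) = 9350/1449 - 1126*(-1/44410) = 9350/1449 + 563/22205 = 208432537/32175045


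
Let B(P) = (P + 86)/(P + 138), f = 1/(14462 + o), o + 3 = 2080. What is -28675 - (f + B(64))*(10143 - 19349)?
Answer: -36479555969/1670439 ≈ -21838.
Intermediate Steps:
o = 2077 (o = -3 + 2080 = 2077)
f = 1/16539 (f = 1/(14462 + 2077) = 1/16539 ≈ 6.0463e-5)
B(P) = (86 + P)/(138 + P)
-28675 - (f + B(64))*(10143 - 19349) = -28675 - (1/16539 + (86 + 64)/(138 + 64))*(10143 - 19349) = -28675 - (1/16539 + 150/202)*(-9206) = -28675 - (1/16539 + (1/202)*150)*(-9206) = -28675 - (1/16539 + 75/101)*(-9206) = -28675 - 1240526*(-9206)/1670439 = -28675 - 1*(-11420282356/1670439) = -28675 + 11420282356/1670439 = -36479555969/1670439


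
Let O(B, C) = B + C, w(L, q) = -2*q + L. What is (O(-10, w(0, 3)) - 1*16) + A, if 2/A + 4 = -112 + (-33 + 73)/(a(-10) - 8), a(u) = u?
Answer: -17033/532 ≈ -32.017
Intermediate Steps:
w(L, q) = L - 2*q
A = -9/532 (A = 2/(-4 + (-112 + (-33 + 73)/(-10 - 8))) = 2/(-4 + (-112 + 40/(-18))) = 2/(-4 + (-112 + 40*(-1/18))) = 2/(-4 + (-112 - 20/9)) = 2/(-4 - 1028/9) = 2/(-1064/9) = 2*(-9/1064) = -9/532 ≈ -0.016917)
(O(-10, w(0, 3)) - 1*16) + A = ((-10 + (0 - 2*3)) - 1*16) - 9/532 = ((-10 + (0 - 6)) - 16) - 9/532 = ((-10 - 6) - 16) - 9/532 = (-16 - 16) - 9/532 = -32 - 9/532 = -17033/532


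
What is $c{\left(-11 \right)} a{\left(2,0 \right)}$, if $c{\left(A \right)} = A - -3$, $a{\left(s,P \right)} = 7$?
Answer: $-56$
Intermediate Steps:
$c{\left(A \right)} = 3 + A$ ($c{\left(A \right)} = A + 3 = 3 + A$)
$c{\left(-11 \right)} a{\left(2,0 \right)} = \left(3 - 11\right) 7 = \left(-8\right) 7 = -56$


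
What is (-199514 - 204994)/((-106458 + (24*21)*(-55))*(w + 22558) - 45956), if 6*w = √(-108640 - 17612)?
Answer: 306094569106560/2290445711004150547 - 13569018606*I*√3507/2290445711004150547 ≈ 0.00013364 - 3.5083e-7*I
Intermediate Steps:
w = I*√3507 (w = √(-108640 - 17612)/6 = √(-126252)/6 = (6*I*√3507)/6 = I*√3507 ≈ 59.22*I)
(-199514 - 204994)/((-106458 + (24*21)*(-55))*(w + 22558) - 45956) = (-199514 - 204994)/((-106458 + (24*21)*(-55))*(I*√3507 + 22558) - 45956) = -404508/((-106458 + 504*(-55))*(22558 + I*√3507) - 45956) = -404508/((-106458 - 27720)*(22558 + I*√3507) - 45956) = -404508/(-134178*(22558 + I*√3507) - 45956) = -404508/((-3026787324 - 134178*I*√3507) - 45956) = -404508/(-3026833280 - 134178*I*√3507)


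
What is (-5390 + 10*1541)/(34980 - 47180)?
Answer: -501/610 ≈ -0.82131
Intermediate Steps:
(-5390 + 10*1541)/(34980 - 47180) = (-5390 + 15410)/(-12200) = 10020*(-1/12200) = -501/610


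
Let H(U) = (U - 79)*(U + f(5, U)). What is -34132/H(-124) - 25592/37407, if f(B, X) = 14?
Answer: -132017506/59664165 ≈ -2.2127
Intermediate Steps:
H(U) = (-79 + U)*(14 + U) (H(U) = (U - 79)*(U + 14) = (-79 + U)*(14 + U))
-34132/H(-124) - 25592/37407 = -34132/(-1106 + (-124)**2 - 65*(-124)) - 25592/37407 = -34132/(-1106 + 15376 + 8060) - 25592*1/37407 = -34132/22330 - 25592/37407 = -34132*1/22330 - 25592/37407 = -2438/1595 - 25592/37407 = -132017506/59664165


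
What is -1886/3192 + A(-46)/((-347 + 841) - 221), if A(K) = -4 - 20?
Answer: -14083/20748 ≈ -0.67876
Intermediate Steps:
A(K) = -24
-1886/3192 + A(-46)/((-347 + 841) - 221) = -1886/3192 - 24/((-347 + 841) - 221) = -1886*1/3192 - 24/(494 - 221) = -943/1596 - 24/273 = -943/1596 - 24*1/273 = -943/1596 - 8/91 = -14083/20748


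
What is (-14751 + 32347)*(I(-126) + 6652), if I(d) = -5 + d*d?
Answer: 396314708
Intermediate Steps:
I(d) = -5 + d²
(-14751 + 32347)*(I(-126) + 6652) = (-14751 + 32347)*((-5 + (-126)²) + 6652) = 17596*((-5 + 15876) + 6652) = 17596*(15871 + 6652) = 17596*22523 = 396314708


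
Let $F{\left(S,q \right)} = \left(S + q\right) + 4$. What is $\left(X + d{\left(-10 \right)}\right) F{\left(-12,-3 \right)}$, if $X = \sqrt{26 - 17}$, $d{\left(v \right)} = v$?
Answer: $77$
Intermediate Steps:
$F{\left(S,q \right)} = 4 + S + q$
$X = 3$ ($X = \sqrt{9} = 3$)
$\left(X + d{\left(-10 \right)}\right) F{\left(-12,-3 \right)} = \left(3 - 10\right) \left(4 - 12 - 3\right) = \left(-7\right) \left(-11\right) = 77$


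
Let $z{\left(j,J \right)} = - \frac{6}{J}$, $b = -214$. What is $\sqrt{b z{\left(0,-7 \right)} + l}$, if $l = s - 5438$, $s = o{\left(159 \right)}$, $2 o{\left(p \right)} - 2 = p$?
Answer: $\frac{i \sqrt{1086022}}{14} \approx 74.437 i$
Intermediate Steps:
$o{\left(p \right)} = 1 + \frac{p}{2}$
$s = \frac{161}{2}$ ($s = 1 + \frac{1}{2} \cdot 159 = 1 + \frac{159}{2} = \frac{161}{2} \approx 80.5$)
$l = - \frac{10715}{2}$ ($l = \frac{161}{2} - 5438 = - \frac{10715}{2} \approx -5357.5$)
$\sqrt{b z{\left(0,-7 \right)} + l} = \sqrt{- 214 \left(- \frac{6}{-7}\right) - \frac{10715}{2}} = \sqrt{- 214 \left(\left(-6\right) \left(- \frac{1}{7}\right)\right) - \frac{10715}{2}} = \sqrt{\left(-214\right) \frac{6}{7} - \frac{10715}{2}} = \sqrt{- \frac{1284}{7} - \frac{10715}{2}} = \sqrt{- \frac{77573}{14}} = \frac{i \sqrt{1086022}}{14}$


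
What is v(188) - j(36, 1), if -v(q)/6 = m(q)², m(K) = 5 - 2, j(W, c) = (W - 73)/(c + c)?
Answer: -71/2 ≈ -35.500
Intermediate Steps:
j(W, c) = (-73 + W)/(2*c) (j(W, c) = (-73 + W)/((2*c)) = (-73 + W)*(1/(2*c)) = (-73 + W)/(2*c))
m(K) = 3
v(q) = -54 (v(q) = -6*3² = -6*9 = -54)
v(188) - j(36, 1) = -54 - (-73 + 36)/(2*1) = -54 - (-37)/2 = -54 - 1*(-37/2) = -54 + 37/2 = -71/2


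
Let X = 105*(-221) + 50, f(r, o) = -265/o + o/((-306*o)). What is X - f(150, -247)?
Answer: -1750182053/75582 ≈ -23156.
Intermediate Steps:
f(r, o) = -1/306 - 265/o (f(r, o) = -265/o + o*(-1/(306*o)) = -265/o - 1/306 = -1/306 - 265/o)
X = -23155 (X = -23205 + 50 = -23155)
X - f(150, -247) = -23155 - (-81090 - 1*(-247))/(306*(-247)) = -23155 - (-1)*(-81090 + 247)/(306*247) = -23155 - (-1)*(-80843)/(306*247) = -23155 - 1*80843/75582 = -23155 - 80843/75582 = -1750182053/75582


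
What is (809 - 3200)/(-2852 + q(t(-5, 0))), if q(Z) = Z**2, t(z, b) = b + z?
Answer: 2391/2827 ≈ 0.84577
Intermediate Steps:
(809 - 3200)/(-2852 + q(t(-5, 0))) = (809 - 3200)/(-2852 + (0 - 5)**2) = -2391/(-2852 + (-5)**2) = -2391/(-2852 + 25) = -2391/(-2827) = -2391*(-1/2827) = 2391/2827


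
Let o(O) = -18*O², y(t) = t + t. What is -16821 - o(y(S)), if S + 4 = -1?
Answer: -15021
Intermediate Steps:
S = -5 (S = -4 - 1 = -5)
y(t) = 2*t
-16821 - o(y(S)) = -16821 - (-18)*(2*(-5))² = -16821 - (-18)*(-10)² = -16821 - (-18)*100 = -16821 - 1*(-1800) = -16821 + 1800 = -15021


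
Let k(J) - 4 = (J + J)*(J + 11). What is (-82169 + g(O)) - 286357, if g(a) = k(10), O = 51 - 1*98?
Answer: -368102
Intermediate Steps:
O = -47 (O = 51 - 98 = -47)
k(J) = 4 + 2*J*(11 + J) (k(J) = 4 + (J + J)*(J + 11) = 4 + (2*J)*(11 + J) = 4 + 2*J*(11 + J))
g(a) = 424 (g(a) = 4 + 2*10² + 22*10 = 4 + 2*100 + 220 = 4 + 200 + 220 = 424)
(-82169 + g(O)) - 286357 = (-82169 + 424) - 286357 = -81745 - 286357 = -368102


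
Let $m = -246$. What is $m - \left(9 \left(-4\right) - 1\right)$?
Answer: $-209$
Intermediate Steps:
$m - \left(9 \left(-4\right) - 1\right) = -246 - \left(9 \left(-4\right) - 1\right) = -246 - \left(-36 - 1\right) = -246 - -37 = -246 + 37 = -209$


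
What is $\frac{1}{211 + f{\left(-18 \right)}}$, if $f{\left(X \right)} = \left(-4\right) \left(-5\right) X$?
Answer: $- \frac{1}{149} \approx -0.0067114$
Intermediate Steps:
$f{\left(X \right)} = 20 X$
$\frac{1}{211 + f{\left(-18 \right)}} = \frac{1}{211 + 20 \left(-18\right)} = \frac{1}{211 - 360} = \frac{1}{-149} = - \frac{1}{149}$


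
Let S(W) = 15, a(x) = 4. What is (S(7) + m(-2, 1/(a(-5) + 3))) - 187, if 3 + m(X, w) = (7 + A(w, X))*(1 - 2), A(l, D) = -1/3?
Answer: -545/3 ≈ -181.67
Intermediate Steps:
A(l, D) = -⅓ (A(l, D) = -1*⅓ = -⅓)
m(X, w) = -29/3 (m(X, w) = -3 + (7 - ⅓)*(1 - 2) = -3 + (20/3)*(-1) = -3 - 20/3 = -29/3)
(S(7) + m(-2, 1/(a(-5) + 3))) - 187 = (15 - 29/3) - 187 = 16/3 - 187 = -545/3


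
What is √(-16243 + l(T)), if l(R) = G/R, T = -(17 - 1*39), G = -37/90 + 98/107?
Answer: I*√20251680445315/35310 ≈ 127.45*I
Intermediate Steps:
G = 4861/9630 (G = -37*1/90 + 98*(1/107) = -37/90 + 98/107 = 4861/9630 ≈ 0.50478)
T = 22 (T = -(17 - 39) = -1*(-22) = 22)
l(R) = 4861/(9630*R)
√(-16243 + l(T)) = √(-16243 + (4861/9630)/22) = √(-16243 + (4861/9630)*(1/22)) = √(-16243 + 4861/211860) = √(-3441237119/211860) = I*√20251680445315/35310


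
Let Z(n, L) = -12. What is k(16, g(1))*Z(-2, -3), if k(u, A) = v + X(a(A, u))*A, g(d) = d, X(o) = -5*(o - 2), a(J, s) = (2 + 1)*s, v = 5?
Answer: 2700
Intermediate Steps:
a(J, s) = 3*s
X(o) = 10 - 5*o (X(o) = -5*(-2 + o) = 10 - 5*o)
k(u, A) = 5 + A*(10 - 15*u) (k(u, A) = 5 + (10 - 15*u)*A = 5 + A*(10 - 15*u))
k(16, g(1))*Z(-2, -3) = (5 - 5*1*(-2 + 3*16))*(-12) = (5 - 5*1*(-2 + 48))*(-12) = (5 - 5*1*46)*(-12) = (5 - 230)*(-12) = -225*(-12) = 2700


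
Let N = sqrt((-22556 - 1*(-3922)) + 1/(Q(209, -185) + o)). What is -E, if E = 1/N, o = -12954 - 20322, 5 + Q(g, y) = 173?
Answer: 2*I*sqrt(5106366633021)/616934473 ≈ 0.0073257*I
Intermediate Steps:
Q(g, y) = 168 (Q(g, y) = -5 + 173 = 168)
o = -33276
N = I*sqrt(5106366633021)/16554 (N = sqrt((-22556 - 1*(-3922)) + 1/(168 - 33276)) = sqrt((-22556 + 3922) + 1/(-33108)) = sqrt(-18634 - 1/33108) = sqrt(-616934473/33108) = I*sqrt(5106366633021)/16554 ≈ 136.51*I)
E = -2*I*sqrt(5106366633021)/616934473 (E = 1/(I*sqrt(5106366633021)/16554) = -2*I*sqrt(5106366633021)/616934473 ≈ -0.0073257*I)
-E = -(-2)*I*sqrt(5106366633021)/616934473 = 2*I*sqrt(5106366633021)/616934473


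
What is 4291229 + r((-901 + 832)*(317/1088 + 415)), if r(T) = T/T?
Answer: 4291230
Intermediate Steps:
r(T) = 1
4291229 + r((-901 + 832)*(317/1088 + 415)) = 4291229 + 1 = 4291230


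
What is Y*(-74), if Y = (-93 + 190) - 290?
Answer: 14282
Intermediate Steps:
Y = -193 (Y = 97 - 290 = -193)
Y*(-74) = -193*(-74) = 14282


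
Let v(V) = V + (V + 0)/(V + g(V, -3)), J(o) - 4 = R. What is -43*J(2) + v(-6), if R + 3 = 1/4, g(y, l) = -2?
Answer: -59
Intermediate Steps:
R = -11/4 (R = -3 + 1/4 = -11/4 ≈ -2.7500)
J(o) = 5/4 (J(o) = 4 - 11/4 = 5/4)
v(V) = V + V/(-2 + V) (v(V) = V + (V + 0)/(V - 2) = V + V/(-2 + V))
-43*J(2) + v(-6) = -43*5/4 - 6*(-1 - 6)/(-2 - 6) = -215/4 - 6*(-7)/(-8) = -215/4 - 6*(-1/8)*(-7) = -215/4 - 21/4 = -59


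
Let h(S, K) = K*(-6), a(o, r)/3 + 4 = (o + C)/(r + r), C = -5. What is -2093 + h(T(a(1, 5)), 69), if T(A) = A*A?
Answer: -2507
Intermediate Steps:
a(o, r) = -12 + 3*(-5 + o)/(2*r) (a(o, r) = -12 + 3*((o - 5)/(r + r)) = -12 + 3*((-5 + o)/((2*r))) = -12 + 3*((-5 + o)*(1/(2*r))) = -12 + 3*((-5 + o)/(2*r)) = -12 + 3*(-5 + o)/(2*r))
T(A) = A²
h(S, K) = -6*K
-2093 + h(T(a(1, 5)), 69) = -2093 - 6*69 = -2093 - 414 = -2507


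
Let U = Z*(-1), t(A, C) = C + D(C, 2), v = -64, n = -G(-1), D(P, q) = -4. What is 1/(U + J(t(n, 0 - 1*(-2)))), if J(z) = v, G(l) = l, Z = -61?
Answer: -1/3 ≈ -0.33333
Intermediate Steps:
n = 1 (n = -1*(-1) = 1)
t(A, C) = -4 + C (t(A, C) = C - 4 = -4 + C)
J(z) = -64
U = 61 (U = -61*(-1) = 61)
1/(U + J(t(n, 0 - 1*(-2)))) = 1/(61 - 64) = 1/(-3) = -1/3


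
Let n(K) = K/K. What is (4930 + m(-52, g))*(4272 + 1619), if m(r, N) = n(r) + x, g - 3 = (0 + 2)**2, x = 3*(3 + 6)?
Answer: 29207578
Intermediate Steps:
n(K) = 1
x = 27 (x = 3*9 = 27)
g = 7 (g = 3 + (0 + 2)**2 = 3 + 2**2 = 3 + 4 = 7)
m(r, N) = 28 (m(r, N) = 1 + 27 = 28)
(4930 + m(-52, g))*(4272 + 1619) = (4930 + 28)*(4272 + 1619) = 4958*5891 = 29207578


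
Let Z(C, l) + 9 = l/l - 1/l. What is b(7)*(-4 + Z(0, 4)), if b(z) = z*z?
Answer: -2401/4 ≈ -600.25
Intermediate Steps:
b(z) = z**2
Z(C, l) = -8 - 1/l (Z(C, l) = -9 + (l/l - 1/l) = -9 + (1 - 1/l) = -8 - 1/l)
b(7)*(-4 + Z(0, 4)) = 7**2*(-4 + (-8 - 1/4)) = 49*(-4 + (-8 - 1*1/4)) = 49*(-4 + (-8 - 1/4)) = 49*(-4 - 33/4) = 49*(-49/4) = -2401/4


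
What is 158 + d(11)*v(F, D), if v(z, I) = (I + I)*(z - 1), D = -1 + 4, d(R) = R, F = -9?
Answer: -502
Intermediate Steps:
D = 3
v(z, I) = 2*I*(-1 + z) (v(z, I) = (2*I)*(-1 + z) = 2*I*(-1 + z))
158 + d(11)*v(F, D) = 158 + 11*(2*3*(-1 - 9)) = 158 + 11*(2*3*(-10)) = 158 + 11*(-60) = 158 - 660 = -502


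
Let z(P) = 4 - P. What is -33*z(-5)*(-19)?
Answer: 5643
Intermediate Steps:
-33*z(-5)*(-19) = -33*(4 - 1*(-5))*(-19) = -33*(4 + 5)*(-19) = -33*9*(-19) = -297*(-19) = 5643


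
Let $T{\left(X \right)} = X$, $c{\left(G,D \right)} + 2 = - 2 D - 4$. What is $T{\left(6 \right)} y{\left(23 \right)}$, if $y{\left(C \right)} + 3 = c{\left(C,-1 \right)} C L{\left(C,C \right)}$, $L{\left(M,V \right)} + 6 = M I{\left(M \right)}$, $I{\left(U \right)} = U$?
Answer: $-288714$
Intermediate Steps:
$c{\left(G,D \right)} = -6 - 2 D$ ($c{\left(G,D \right)} = -2 - \left(4 + 2 D\right) = -6 - 2 D$)
$L{\left(M,V \right)} = -6 + M^{2}$ ($L{\left(M,V \right)} = -6 + M M = -6 + M^{2}$)
$y{\left(C \right)} = -3 - 4 C \left(-6 + C^{2}\right)$ ($y{\left(C \right)} = -3 + \left(-6 - -2\right) C \left(-6 + C^{2}\right) = -3 + \left(-6 + 2\right) C \left(-6 + C^{2}\right) = -3 + - 4 C \left(-6 + C^{2}\right) = -3 - 4 C \left(-6 + C^{2}\right)$)
$T{\left(6 \right)} y{\left(23 \right)} = 6 \left(-3 - 4 \cdot 23^{3} + 24 \cdot 23\right) = 6 \left(-3 - 48668 + 552\right) = 6 \left(-48119\right) = -288714$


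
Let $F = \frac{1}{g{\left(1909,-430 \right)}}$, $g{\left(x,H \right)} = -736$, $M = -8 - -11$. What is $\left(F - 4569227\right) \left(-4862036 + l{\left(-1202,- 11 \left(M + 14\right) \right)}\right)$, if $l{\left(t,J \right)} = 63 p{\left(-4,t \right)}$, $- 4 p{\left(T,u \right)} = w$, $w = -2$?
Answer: $\frac{1421798543496159}{64} \approx 2.2216 \cdot 10^{13}$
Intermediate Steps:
$M = 3$ ($M = -8 + 11 = 3$)
$p{\left(T,u \right)} = \frac{1}{2}$ ($p{\left(T,u \right)} = \left(- \frac{1}{4}\right) \left(-2\right) = \frac{1}{2}$)
$l{\left(t,J \right)} = \frac{63}{2}$ ($l{\left(t,J \right)} = 63 \cdot \frac{1}{2} = \frac{63}{2}$)
$F = - \frac{1}{736}$ ($F = \frac{1}{-736} = - \frac{1}{736} \approx -0.0013587$)
$\left(F - 4569227\right) \left(-4862036 + l{\left(-1202,- 11 \left(M + 14\right) \right)}\right) = \left(- \frac{1}{736} - 4569227\right) \left(-4862036 + \frac{63}{2}\right) = \left(- \frac{3362951073}{736}\right) \left(- \frac{9724009}{2}\right) = \frac{1421798543496159}{64}$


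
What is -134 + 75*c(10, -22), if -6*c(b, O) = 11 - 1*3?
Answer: -234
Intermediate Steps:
c(b, O) = -4/3 (c(b, O) = -(11 - 1*3)/6 = -(11 - 3)/6 = -1/6*8 = -4/3)
-134 + 75*c(10, -22) = -134 + 75*(-4/3) = -134 - 100 = -234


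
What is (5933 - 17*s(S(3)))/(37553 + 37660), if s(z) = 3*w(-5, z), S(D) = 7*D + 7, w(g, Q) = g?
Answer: 6188/75213 ≈ 0.082273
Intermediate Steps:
S(D) = 7 + 7*D
s(z) = -15 (s(z) = 3*(-5) = -15)
(5933 - 17*s(S(3)))/(37553 + 37660) = (5933 - 17*(-15))/(37553 + 37660) = (5933 + 255)/75213 = 6188*(1/75213) = 6188/75213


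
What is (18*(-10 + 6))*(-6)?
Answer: 432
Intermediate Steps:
(18*(-10 + 6))*(-6) = (18*(-4))*(-6) = -72*(-6) = 432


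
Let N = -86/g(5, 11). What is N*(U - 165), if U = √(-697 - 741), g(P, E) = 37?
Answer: 14190/37 - 86*I*√1438/37 ≈ 383.51 - 88.141*I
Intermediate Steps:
U = I*√1438 (U = √(-1438) = I*√1438 ≈ 37.921*I)
N = -86/37 ≈ -2.3243
N*(U - 165) = -86*(I*√1438 - 165)/37 = -86*(-165 + I*√1438)/37 = 14190/37 - 86*I*√1438/37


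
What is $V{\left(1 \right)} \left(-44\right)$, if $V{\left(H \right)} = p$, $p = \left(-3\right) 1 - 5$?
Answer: $352$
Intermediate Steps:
$p = -8$ ($p = -3 - 5 = -8$)
$V{\left(H \right)} = -8$
$V{\left(1 \right)} \left(-44\right) = \left(-8\right) \left(-44\right) = 352$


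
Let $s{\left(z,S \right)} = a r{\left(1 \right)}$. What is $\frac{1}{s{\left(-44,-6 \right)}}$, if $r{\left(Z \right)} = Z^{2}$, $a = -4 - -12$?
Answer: $\frac{1}{8} \approx 0.125$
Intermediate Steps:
$a = 8$ ($a = -4 + 12 = 8$)
$s{\left(z,S \right)} = 8$ ($s{\left(z,S \right)} = 8 \cdot 1^{2} = 8 \cdot 1 = 8$)
$\frac{1}{s{\left(-44,-6 \right)}} = \frac{1}{8}$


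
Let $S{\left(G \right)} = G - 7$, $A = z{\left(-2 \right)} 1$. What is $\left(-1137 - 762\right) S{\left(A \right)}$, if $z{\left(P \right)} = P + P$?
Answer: $20889$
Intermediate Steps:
$z{\left(P \right)} = 2 P$
$A = -4$ ($A = 2 \left(-2\right) 1 = \left(-4\right) 1 = -4$)
$S{\left(G \right)} = -7 + G$
$\left(-1137 - 762\right) S{\left(A \right)} = \left(-1137 - 762\right) \left(-7 - 4\right) = \left(-1899\right) \left(-11\right) = 20889$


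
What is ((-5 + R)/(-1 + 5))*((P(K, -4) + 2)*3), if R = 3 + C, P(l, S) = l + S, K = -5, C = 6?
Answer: -21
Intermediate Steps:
P(l, S) = S + l
R = 9 (R = 3 + 6 = 9)
((-5 + R)/(-1 + 5))*((P(K, -4) + 2)*3) = ((-5 + 9)/(-1 + 5))*(((-4 - 5) + 2)*3) = (4/4)*((-9 + 2)*3) = (4*(¼))*(-7*3) = 1*(-21) = -21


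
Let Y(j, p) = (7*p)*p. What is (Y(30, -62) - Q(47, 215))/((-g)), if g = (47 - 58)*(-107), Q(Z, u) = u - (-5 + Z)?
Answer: -26735/1177 ≈ -22.715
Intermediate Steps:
Y(j, p) = 7*p²
Q(Z, u) = 5 + u - Z (Q(Z, u) = u + (5 - Z) = 5 + u - Z)
g = 1177 (g = -11*(-107) = 1177)
(Y(30, -62) - Q(47, 215))/((-g)) = (7*(-62)² - (5 + 215 - 1*47))/((-1*1177)) = (7*3844 - (5 + 215 - 47))/(-1177) = (26908 - 1*173)*(-1/1177) = (26908 - 173)*(-1/1177) = 26735*(-1/1177) = -26735/1177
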